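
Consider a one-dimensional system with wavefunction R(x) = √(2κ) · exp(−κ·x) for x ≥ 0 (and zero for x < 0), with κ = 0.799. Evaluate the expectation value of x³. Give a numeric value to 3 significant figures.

⟨x³⟩ = ∫ x³·|R|² dx (integrals over the domain).
Every integrand reduces to terms xʲ·e^(−2κx) on [0, ∞); use ∫₀^∞ xʲ·e^(−2κx) dx = j!/(2κ)^(j+1).
⟨x³⟩ = 1.4704.

1.47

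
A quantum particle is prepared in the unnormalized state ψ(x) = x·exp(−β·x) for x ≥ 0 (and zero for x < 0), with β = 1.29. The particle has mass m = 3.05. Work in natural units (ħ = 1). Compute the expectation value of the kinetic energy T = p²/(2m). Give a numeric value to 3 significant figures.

T = −(ħ²/2m) d²/dx², so ⟨T⟩ = −(ħ²/2m) ∫ ψ*·ψ'' dx / ∫|ψ|² dx; with m = 3.05.
Differentiate x·exp(−β·x) with the product rule; every integrand then reduces to terms xʲ·e^(−2βx) on [0, ∞), with ∫₀^∞ xʲ·e^(−2βx) dx = j!/(2β)^(j+1).
State is unnormalized: ∫|ψ|² dx = 0.11646, and ∫ψ*·(−ħ²/2m · ψ'') dx = 0.031770, so ⟨T⟩ = 0.031770 / 0.11646.
⟨T⟩ = 0.27280.

0.273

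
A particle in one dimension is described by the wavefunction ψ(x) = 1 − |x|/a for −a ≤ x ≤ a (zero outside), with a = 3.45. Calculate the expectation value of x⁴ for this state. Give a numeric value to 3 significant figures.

4.05

⟨x⁴⟩ = ∫ x⁴·|ψ|² dx / ∫|ψ|² dx (integrals over the domain).
ψ is even, so ∫ over [−a, a] = 2∫₀ᵃ with ψ = 1 − x/a there: ∫₀ᵃ (1 − x/a)² dx = a/3, ∫₀ᵃ x²(1 − x/a)² dx = a³/30, ∫₀ᵃ x⁴(1 − x/a)² dx = a⁵/105.
State is unnormalized: ∫|ψ|² dx = 2.3000, and ∫ψ*·x⁴·ψ dx = 9.3097, so ⟨x⁴⟩ = 9.3097 / 2.3000.
⟨x⁴⟩ = 4.0477.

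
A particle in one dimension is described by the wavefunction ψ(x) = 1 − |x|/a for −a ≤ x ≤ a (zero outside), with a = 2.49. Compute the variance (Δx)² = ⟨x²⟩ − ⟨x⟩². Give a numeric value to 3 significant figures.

Compute ⟨x⟩ and ⟨x²⟩ separately, then (Δx)² = ⟨x²⟩ − ⟨x⟩².
ψ is even, so ∫ over [−a, a] = 2∫₀ᵃ with ψ = 1 − x/a there: ∫₀ᵃ (1 − x/a)² dx = a/3, ∫₀ᵃ x²(1 − x/a)² dx = a³/30, ∫₀ᵃ x⁴(1 − x/a)² dx = a⁵/105.
Normalization: ∫|ψ|² dx = 1.6600.
⟨x⟩ = 0.0000 and ⟨x²⟩ = 0.62001.
(Δx)² = 0.62001 − (0.0000)² = 0.62001.

0.620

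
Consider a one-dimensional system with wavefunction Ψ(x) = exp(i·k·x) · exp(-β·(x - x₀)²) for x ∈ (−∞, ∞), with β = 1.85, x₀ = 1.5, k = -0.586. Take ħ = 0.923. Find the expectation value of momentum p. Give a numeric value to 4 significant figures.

p Ψ = −iħ dΨ/dx; then ⟨p⟩ = ∫ Ψ*·(pΨ) dx / ∫|Ψ|² dx.
Gaussian moments (u = x − x₀): ∫u^(2j)·e^(−2βu²) du = (2j−1)!!/(4β)^j · √(π/(2β)), odd powers integrate to 0; here √(π/(2β)) = 0.92145. Derivatives: Ψ′ = (ik − 2βu)·Ψ, Ψ″ = ((ik − 2βu)² − 2β)·Ψ; the odd-in-u pieces drop out.
State is unnormalized: ∫|Ψ|² dx = 0.92145, and ∫Ψ*·(−iħ Ψ') dx = -0.49839, so ⟨p⟩ = -0.49839 / 0.92145.
⟨p⟩ = -0.54088.

-0.5409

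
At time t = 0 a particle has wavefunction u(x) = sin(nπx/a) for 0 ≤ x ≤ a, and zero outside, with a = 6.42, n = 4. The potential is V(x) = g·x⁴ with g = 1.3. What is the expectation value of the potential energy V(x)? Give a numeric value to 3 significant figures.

⟨V⟩ = ∫ V(x)·|u|² dx / ∫|u|² dx.
With sin²θ = (1 − cos2θ)/2 on 0 ≤ x ≤ a: ∫sin²(nπx/a) dx = a/2, ∫x·sin²(nπx/a) dx = a²/4, ∫x²·sin²(nπx/a) dx = a³·(1/6 − 1/(4n²π²)); higher powers xᵏ the same way, integrating xᵏ·cos(2nπx/a) by parts.
State is unnormalized: ∫|u|² dx = 3.2100, and ∫u*·V(x)·u dx = 1373.3, so ⟨V⟩ = 1373.3 / 3.2100.
⟨V⟩ = 427.83.

428.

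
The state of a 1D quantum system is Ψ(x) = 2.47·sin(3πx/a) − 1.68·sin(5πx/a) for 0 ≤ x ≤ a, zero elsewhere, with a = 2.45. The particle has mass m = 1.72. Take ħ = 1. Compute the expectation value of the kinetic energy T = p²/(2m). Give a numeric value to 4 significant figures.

6.721

T = −(ħ²/2m) d²/dx², so ⟨T⟩ = −(ħ²/2m) ∫ Ψ*·Ψ'' dx / ∫|Ψ|² dx; with m = 1.72.
d²/dx² sin(jπx/a) = −(jπ/a)²·sin(jπx/a); on 0 ≤ x ≤ a, ∫sin²(jπx/a) dx = a/2 and ∫sin(jπx/a)·sin(lπx/a) dx = 0 for j ≠ l, so only diagonal terms survive in ∫|Ψ|² and ∫Ψ·Ψ″; ∫Ψ·Ψ′ dx = [Ψ²/2] between the walls = 0.
State is unnormalized: ∫|Ψ|² dx = 10.931, and ∫Ψ*·(−ħ²/2m · Ψ'') dx = 73.465, so ⟨T⟩ = 73.465 / 10.931.
⟨T⟩ = 6.7207.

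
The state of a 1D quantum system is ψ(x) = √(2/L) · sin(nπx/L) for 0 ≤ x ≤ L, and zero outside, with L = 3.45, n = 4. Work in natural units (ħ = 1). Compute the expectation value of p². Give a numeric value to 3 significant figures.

13.3

p² ψ = −ħ² d²ψ/dx²; ⟨p²⟩ = −ħ² ∫ ψ*·ψ'' dx.
d/dx sin(nπx/L) = (nπ/L)·cos(nπx/L) and d²/dx² sin(nπx/L) = −(nπ/L)²·sin(nπx/L); on 0 ≤ x ≤ L, ∫sin²(nπx/L) dx = L/2 and ∫sin(nπx/L)·cos(nπx/L) dx = 0.
⟨p²⟩ = 13.267.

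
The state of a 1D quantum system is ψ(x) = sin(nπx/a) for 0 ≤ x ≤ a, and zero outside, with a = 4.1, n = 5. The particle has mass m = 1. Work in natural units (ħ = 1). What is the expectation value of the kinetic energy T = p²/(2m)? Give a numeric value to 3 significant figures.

T = −(ħ²/2m) d²/dx², so ⟨T⟩ = −(ħ²/2m) ∫ ψ*·ψ'' dx / ∫|ψ|² dx; with m = 1.
d/dx sin(nπx/a) = (nπ/a)·cos(nπx/a) and d²/dx² sin(nπx/a) = −(nπ/a)²·sin(nπx/a); on 0 ≤ x ≤ a, ∫sin²(nπx/a) dx = a/2 and ∫sin(nπx/a)·cos(nπx/a) dx = 0.
State is unnormalized: ∫|ψ|² dx = 2.0500, and ∫ψ*·(−ħ²/2m · ψ'') dx = 15.045, so ⟨T⟩ = 15.045 / 2.0500.
⟨T⟩ = 7.3391.

7.34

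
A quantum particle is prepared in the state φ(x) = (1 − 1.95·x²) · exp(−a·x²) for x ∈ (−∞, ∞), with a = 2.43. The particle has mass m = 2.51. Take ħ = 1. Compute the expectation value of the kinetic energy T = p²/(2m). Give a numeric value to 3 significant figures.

T = −(ħ²/2m) d²/dx², so ⟨T⟩ = −(ħ²/2m) ∫ φ*·φ'' dx / ∫|φ|² dx; with m = 2.51.
Expand each integrand as polynomial × e^(−2ax²) and use ∫x^(2j)·e^(−2ax²) dx = (2j−1)!!/(4a)^j · √(π/(2a)), odd powers → 0; here √(π/(2a)) = 0.80400. Differentiate with the product rule, d/dx e^(−ax²) = −2ax·e^(−ax²).
State is unnormalized: ∫|φ|² dx = 0.57848, and ∫φ*·(−ħ²/2m · φ'') dx = 0.65499, so ⟨T⟩ = 0.65499 / 0.57848.
⟨T⟩ = 1.1323.

1.13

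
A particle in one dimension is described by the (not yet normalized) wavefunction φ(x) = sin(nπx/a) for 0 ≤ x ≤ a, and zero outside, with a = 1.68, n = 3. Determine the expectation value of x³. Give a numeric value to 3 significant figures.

⟨x³⟩ = ∫ x³·|φ|² dx / ∫|φ|² dx (integrals over the domain).
With sin²θ = (1 − cos2θ)/2 on 0 ≤ x ≤ a: ∫sin²(nπx/a) dx = a/2, ∫x·sin²(nπx/a) dx = a²/4, ∫x²·sin²(nπx/a) dx = a³·(1/6 − 1/(4n²π²)); higher powers xᵏ the same way, integrating xᵏ·cos(2nπx/a) by parts.
State is unnormalized: ∫|φ|² dx = 0.84000, and ∫φ*·x³·φ dx = 0.96211, so ⟨x³⟩ = 0.96211 / 0.84000.
⟨x³⟩ = 1.1454.

1.15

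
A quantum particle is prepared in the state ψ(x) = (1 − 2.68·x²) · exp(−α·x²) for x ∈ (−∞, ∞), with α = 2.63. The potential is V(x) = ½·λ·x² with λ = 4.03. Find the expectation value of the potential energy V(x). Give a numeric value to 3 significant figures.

0.124

⟨V⟩ = ∫ V(x)·|ψ|² dx / ∫|ψ|² dx.
Expand each integrand as polynomial × e^(−2αx²) and use ∫x^(2j)·e^(−2αx²) dx = (2j−1)!!/(4α)^j · √(π/(2α)), odd powers → 0; here √(π/(2α)) = 0.77283.
State is unnormalized: ∫|ψ|² dx = 0.52953, and ∫ψ*·V(x)·ψ dx = 0.065867, so ⟨V⟩ = 0.065867 / 0.52953.
⟨V⟩ = 0.12439.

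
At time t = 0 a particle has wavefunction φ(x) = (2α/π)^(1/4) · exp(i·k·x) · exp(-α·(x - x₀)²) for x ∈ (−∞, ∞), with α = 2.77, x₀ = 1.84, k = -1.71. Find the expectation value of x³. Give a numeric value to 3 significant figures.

⟨x³⟩ = ∫ x³·|φ|² dx (integrals over the domain).
Gaussian moments (u = x − x₀): ∫u^(2j)·e^(−2αu²) du = (2j−1)!!/(4α)^j · √(π/(2α)), odd powers integrate to 0; here √(π/(2α)) = 0.75304.
⟨x³⟩ = 6.7277.

6.73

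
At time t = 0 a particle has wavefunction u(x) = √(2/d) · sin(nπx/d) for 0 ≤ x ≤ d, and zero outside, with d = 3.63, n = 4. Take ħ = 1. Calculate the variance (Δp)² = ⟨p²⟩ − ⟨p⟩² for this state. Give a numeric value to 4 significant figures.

Compute ⟨p⟩ and ⟨p²⟩ separately; (Δp)² = ⟨p²⟩ − ⟨p⟩².
d/dx sin(nπx/d) = (nπ/d)·cos(nπx/d) and d²/dx² sin(nπx/d) = −(nπ/d)²·sin(nπx/d); on 0 ≤ x ≤ d, ∫sin²(nπx/d) dx = d/2 and ∫sin(nπx/d)·cos(nπx/d) dx = 0.
⟨p⟩ = 0.0000 and ⟨p²⟩ = 11.984.
(Δp)² = 11.984 − (0.0000)² = 11.984.

11.98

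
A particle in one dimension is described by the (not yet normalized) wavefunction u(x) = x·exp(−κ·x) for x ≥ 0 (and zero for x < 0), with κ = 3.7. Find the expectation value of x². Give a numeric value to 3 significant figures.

⟨x²⟩ = ∫ x²·|u|² dx / ∫|u|² dx (integrals over the domain).
Every integrand reduces to terms xʲ·e^(−2κx) on [0, ∞); use ∫₀^∞ xʲ·e^(−2κx) dx = j!/(2κ)^(j+1).
State is unnormalized: ∫|u|² dx = 0.0049355, and ∫u*·x²·u dx = 0.0010816, so ⟨x²⟩ = 0.0010816 / 0.0049355.
⟨x²⟩ = 0.21914.

0.219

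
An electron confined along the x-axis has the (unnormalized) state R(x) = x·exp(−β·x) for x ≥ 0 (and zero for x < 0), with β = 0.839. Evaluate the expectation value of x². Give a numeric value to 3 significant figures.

⟨x²⟩ = ∫ x²·|R|² dx / ∫|R|² dx (integrals over the domain).
Every integrand reduces to terms xʲ·e^(−2βx) on [0, ∞); use ∫₀^∞ xʲ·e^(−2βx) dx = j!/(2β)^(j+1).
State is unnormalized: ∫|R|² dx = 0.42331, and ∫R*·x²·R dx = 1.8041, so ⟨x²⟩ = 1.8041 / 0.42331.
⟨x²⟩ = 4.2618.

4.26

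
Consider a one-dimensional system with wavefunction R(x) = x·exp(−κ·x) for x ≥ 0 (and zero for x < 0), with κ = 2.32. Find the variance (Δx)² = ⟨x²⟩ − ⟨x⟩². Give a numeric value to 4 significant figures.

0.1393

Compute ⟨x⟩ and ⟨x²⟩ separately, then (Δx)² = ⟨x²⟩ − ⟨x⟩².
Every integrand reduces to terms xʲ·e^(−2κx) on [0, ∞); use ∫₀^∞ xʲ·e^(−2κx) dx = j!/(2κ)^(j+1).
Normalization: ∫|R|² dx = 0.020021.
⟨x⟩ = 0.64655 and ⟨x²⟩ = 0.55737.
(Δx)² = 0.55737 − (0.64655)² = 0.13934.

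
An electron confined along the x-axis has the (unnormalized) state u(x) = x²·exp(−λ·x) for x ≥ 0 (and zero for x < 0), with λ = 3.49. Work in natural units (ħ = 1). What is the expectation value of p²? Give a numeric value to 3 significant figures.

p² u = −ħ² d²u/dx²; ⟨p²⟩ = −ħ² ∫ u*·u'' dx / ∫|u|² dx.
Differentiate x²·exp(−λ·x) with the product rule; every integrand then reduces to terms xʲ·e^(−2λx) on [0, ∞), with ∫₀^∞ xʲ·e^(−2λx) dx = j!/(2λ)^(j+1).
State is unnormalized: ∫|u|² dx = 0.0014486, and ∫u*·(−ħ² u'') dx = 0.0058812, so ⟨p²⟩ = 0.0058812 / 0.0014486.
⟨p²⟩ = 4.0600.

4.06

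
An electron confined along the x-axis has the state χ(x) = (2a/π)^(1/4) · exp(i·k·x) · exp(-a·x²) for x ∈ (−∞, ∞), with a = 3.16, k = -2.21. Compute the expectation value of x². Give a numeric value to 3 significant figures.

0.0791

⟨x²⟩ = ∫ x²·|χ|² dx (integrals over the domain).
Gaussian moments: ∫x^(2j)·e^(−2ax²) dx = (2j−1)!!/(4a)^j · √(π/(2a)), odd powers integrate to 0; here √(π/(2a)) = 0.70504.
⟨x²⟩ = 0.079114.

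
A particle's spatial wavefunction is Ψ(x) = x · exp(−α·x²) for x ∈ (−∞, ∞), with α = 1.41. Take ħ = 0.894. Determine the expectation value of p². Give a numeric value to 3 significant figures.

p² Ψ = −ħ² d²Ψ/dx²; ⟨p²⟩ = −ħ² ∫ Ψ*·Ψ'' dx / ∫|Ψ|² dx.
Expand each integrand as polynomial × e^(−2αx²) and use ∫x^(2j)·e^(−2αx²) dx = (2j−1)!!/(4α)^j · √(π/(2α)), odd powers → 0; here √(π/(2α)) = 1.0555. Differentiate with the product rule, d/dx e^(−αx²) = −2αx·e^(−αx²).
State is unnormalized: ∫|Ψ|² dx = 0.18714, and ∫Ψ*·(−ħ² Ψ'') dx = 0.63268, so ⟨p²⟩ = 0.63268 / 0.18714.
⟨p²⟩ = 3.3808.

3.38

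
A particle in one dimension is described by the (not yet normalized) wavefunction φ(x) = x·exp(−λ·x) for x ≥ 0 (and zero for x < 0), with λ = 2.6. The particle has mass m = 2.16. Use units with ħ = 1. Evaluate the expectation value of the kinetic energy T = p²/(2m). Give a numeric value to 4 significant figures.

1.565

T = −(ħ²/2m) d²/dx², so ⟨T⟩ = −(ħ²/2m) ∫ φ*·φ'' dx / ∫|φ|² dx; with m = 2.16.
Differentiate x·exp(−λ·x) with the product rule; every integrand then reduces to terms xʲ·e^(−2λx) on [0, ∞), with ∫₀^∞ xʲ·e^(−2λx) dx = j!/(2λ)^(j+1).
State is unnormalized: ∫|φ|² dx = 0.014224, and ∫φ*·(−ħ²/2m · φ'') dx = 0.022258, so ⟨T⟩ = 0.022258 / 0.014224.
⟨T⟩ = 1.5648.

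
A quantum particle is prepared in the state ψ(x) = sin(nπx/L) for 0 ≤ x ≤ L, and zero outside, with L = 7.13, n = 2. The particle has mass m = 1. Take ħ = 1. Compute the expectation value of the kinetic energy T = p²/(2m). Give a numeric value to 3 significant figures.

0.388

T = −(ħ²/2m) d²/dx², so ⟨T⟩ = −(ħ²/2m) ∫ ψ*·ψ'' dx / ∫|ψ|² dx; with m = 1.
d/dx sin(nπx/L) = (nπ/L)·cos(nπx/L) and d²/dx² sin(nπx/L) = −(nπ/L)²·sin(nπx/L); on 0 ≤ x ≤ L, ∫sin²(nπx/L) dx = L/2 and ∫sin(nπx/L)·cos(nπx/L) dx = 0.
State is unnormalized: ∫|ψ|² dx = 3.5650, and ∫ψ*·(−ħ²/2m · ψ'') dx = 1.3842, so ⟨T⟩ = 1.3842 / 3.5650.
⟨T⟩ = 0.38829.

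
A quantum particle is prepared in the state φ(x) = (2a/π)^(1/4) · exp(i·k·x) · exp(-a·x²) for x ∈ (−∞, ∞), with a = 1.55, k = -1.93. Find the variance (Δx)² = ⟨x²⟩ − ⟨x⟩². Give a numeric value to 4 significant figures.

0.1613

Compute ⟨x⟩ and ⟨x²⟩ separately, then (Δx)² = ⟨x²⟩ − ⟨x⟩².
Gaussian moments: ∫x^(2j)·e^(−2ax²) dx = (2j−1)!!/(4a)^j · √(π/(2a)), odd powers integrate to 0; here √(π/(2a)) = 1.0067.
⟨x⟩ = 0.0000 and ⟨x²⟩ = 0.16129.
(Δx)² = 0.16129 − (0.0000)² = 0.16129.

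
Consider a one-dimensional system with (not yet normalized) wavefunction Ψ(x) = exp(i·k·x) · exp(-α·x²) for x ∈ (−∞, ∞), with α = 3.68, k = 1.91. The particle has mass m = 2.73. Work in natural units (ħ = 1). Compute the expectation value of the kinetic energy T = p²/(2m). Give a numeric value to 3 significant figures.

1.34

T = −(ħ²/2m) d²/dx², so ⟨T⟩ = −(ħ²/2m) ∫ Ψ*·Ψ'' dx / ∫|Ψ|² dx; with m = 2.73.
Gaussian moments: ∫x^(2j)·e^(−2αx²) dx = (2j−1)!!/(4α)^j · √(π/(2α)), odd powers integrate to 0; here √(π/(2α)) = 0.65334. Derivatives: Ψ′ = (ik − 2αx)·Ψ, Ψ″ = ((ik − 2αx)² − 2α)·Ψ; the odd-in-x pieces drop out.
State is unnormalized: ∫|Ψ|² dx = 0.65334, and ∫Ψ*·(−ħ²/2m · Ψ'') dx = 0.87687, so ⟨T⟩ = 0.87687 / 0.65334.
⟨T⟩ = 1.3421.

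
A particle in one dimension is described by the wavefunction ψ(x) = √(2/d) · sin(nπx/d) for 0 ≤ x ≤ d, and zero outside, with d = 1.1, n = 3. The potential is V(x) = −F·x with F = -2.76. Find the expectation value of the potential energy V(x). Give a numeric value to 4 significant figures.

⟨V⟩ = ∫ V(x)·|ψ|² dx.
With sin²θ = (1 − cos2θ)/2 on 0 ≤ x ≤ d: ∫sin²(nπx/d) dx = d/2, ∫x·sin²(nπx/d) dx = d²/4, ∫x²·sin²(nπx/d) dx = d³·(1/6 − 1/(4n²π²)); higher powers xᵏ the same way, integrating xᵏ·cos(2nπx/d) by parts.
⟨V⟩ = 1.5180.

1.518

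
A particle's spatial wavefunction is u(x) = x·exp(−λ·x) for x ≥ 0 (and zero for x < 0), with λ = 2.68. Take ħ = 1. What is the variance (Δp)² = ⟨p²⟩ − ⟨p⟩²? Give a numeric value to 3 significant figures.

Compute ⟨p⟩ and ⟨p²⟩ separately; (Δp)² = ⟨p²⟩ − ⟨p⟩².
Differentiate x·exp(−λ·x) with the product rule; every integrand then reduces to terms xʲ·e^(−2λx) on [0, ∞), with ∫₀^∞ xʲ·e^(−2λx) dx = j!/(2λ)^(j+1).
Normalization: ∫|u|² dx = 0.012988.
⟨p⟩ = 0.0000 and ⟨p²⟩ = 7.1824.
(Δp)² = 7.1824 − (0.0000)² = 7.1824.

7.18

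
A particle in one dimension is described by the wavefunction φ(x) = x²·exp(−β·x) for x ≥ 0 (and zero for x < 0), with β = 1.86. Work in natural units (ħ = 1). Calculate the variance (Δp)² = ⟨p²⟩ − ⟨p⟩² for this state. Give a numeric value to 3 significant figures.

1.15

Compute ⟨p⟩ and ⟨p²⟩ separately; (Δp)² = ⟨p²⟩ − ⟨p⟩².
Differentiate x²·exp(−β·x) with the product rule; every integrand then reduces to terms xʲ·e^(−2βx) on [0, ∞), with ∫₀^∞ xʲ·e^(−2βx) dx = j!/(2β)^(j+1).
Normalization: ∫|φ|² dx = 0.033690.
⟨p⟩ = 0.0000 and ⟨p²⟩ = 1.1532.
(Δp)² = 1.1532 − (0.0000)² = 1.1532.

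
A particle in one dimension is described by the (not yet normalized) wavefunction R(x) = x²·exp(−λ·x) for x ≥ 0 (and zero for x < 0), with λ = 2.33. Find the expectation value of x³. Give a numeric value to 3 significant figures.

⟨x³⟩ = ∫ x³·|R|² dx / ∫|R|² dx (integrals over the domain).
Every integrand reduces to terms xʲ·e^(−2λx) on [0, ∞); use ∫₀^∞ xʲ·e^(−2λx) dx = j!/(2λ)^(j+1).
State is unnormalized: ∫|R|² dx = 0.010921, and ∫R*·x³·R dx = 0.022664, so ⟨x³⟩ = 0.022664 / 0.010921.
⟨x³⟩ = 2.0752.

2.08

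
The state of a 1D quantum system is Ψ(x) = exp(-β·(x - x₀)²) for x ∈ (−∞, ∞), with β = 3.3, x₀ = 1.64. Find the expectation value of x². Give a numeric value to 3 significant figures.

2.77

⟨x²⟩ = ∫ x²·|Ψ|² dx / ∫|Ψ|² dx (integrals over the domain).
Gaussian moments (u = x − x₀): ∫u^(2j)·e^(−2βu²) du = (2j−1)!!/(4β)^j · √(π/(2β)), odd powers integrate to 0; here √(π/(2β)) = 0.68993.
State is unnormalized: ∫|Ψ|² dx = 0.68993, and ∫Ψ*·x²·Ψ dx = 1.9079, so ⟨x²⟩ = 1.9079 / 0.68993.
⟨x²⟩ = 2.7654.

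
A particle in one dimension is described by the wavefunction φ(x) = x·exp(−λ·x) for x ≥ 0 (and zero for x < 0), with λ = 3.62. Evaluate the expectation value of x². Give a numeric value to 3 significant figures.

⟨x²⟩ = ∫ x²·|φ|² dx / ∫|φ|² dx (integrals over the domain).
Every integrand reduces to terms xʲ·e^(−2λx) on [0, ∞); use ∫₀^∞ xʲ·e^(−2λx) dx = j!/(2λ)^(j+1).
State is unnormalized: ∫|φ|² dx = 0.0052700, and ∫φ*·x²·φ dx = 0.0012065, so ⟨x²⟩ = 0.0012065 / 0.0052700.
⟨x²⟩ = 0.22893.

0.229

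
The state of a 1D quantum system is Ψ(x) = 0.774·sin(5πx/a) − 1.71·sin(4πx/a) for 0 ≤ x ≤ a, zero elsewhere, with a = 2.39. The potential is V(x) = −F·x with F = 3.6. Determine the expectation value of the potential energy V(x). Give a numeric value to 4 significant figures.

⟨V⟩ = ∫ V(x)·|Ψ|² dx / ∫|Ψ|² dx.
On 0 ≤ x ≤ a (j ≠ l): ∫sin²(jπx/a) dx = a/2, ∫sin(jπx/a)·sin(lπx/a) dx = 0; diagonal moments ∫x·sin²(jπx/a) dx = a²/4, ∫x²·sin²(jπx/a) dx = a³·(1/6 − 1/(4j²π²)); cross terms ∫x·sin(jπx/a)·sin(lπx/a) dx = 0 for j + l even and −4jla²/(π²(j² − l²)²) for j + l odd, ∫x²·sin(jπx/a)·sin(lπx/a) dx = (−1)^(j+l)·4jla³/(π²(j² − l²)²); higher powers the same way via product-to-sum and parts.
State is unnormalized: ∫|Ψ|² dx = 4.2102, and ∫Ψ*·V(x)·Ψ dx = -23.559, so ⟨V⟩ = -23.559 / 4.2102.
⟨V⟩ = -5.5958.

-5.596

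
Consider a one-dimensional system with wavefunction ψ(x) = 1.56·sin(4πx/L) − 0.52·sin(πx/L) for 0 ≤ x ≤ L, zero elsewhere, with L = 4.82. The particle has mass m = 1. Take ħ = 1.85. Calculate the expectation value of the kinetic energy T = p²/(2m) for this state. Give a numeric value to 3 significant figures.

10.5

T = −(ħ²/2m) d²/dx², so ⟨T⟩ = −(ħ²/2m) ∫ ψ*·ψ'' dx / ∫|ψ|² dx; with m = 1.
d²/dx² sin(jπx/L) = −(jπ/L)²·sin(jπx/L); on 0 ≤ x ≤ L, ∫sin²(jπx/L) dx = L/2 and ∫sin(jπx/L)·sin(lπx/L) dx = 0 for j ≠ l, so only diagonal terms survive in ∫|ψ|² and ∫ψ·ψ″; ∫ψ·ψ′ dx = [ψ²/2] between the walls = 0.
State is unnormalized: ∫|ψ|² dx = 6.5166, and ∫ψ*·(−ħ²/2m · ψ'') dx = 68.693, so ⟨T⟩ = 68.693 / 6.5166.
⟨T⟩ = 10.541.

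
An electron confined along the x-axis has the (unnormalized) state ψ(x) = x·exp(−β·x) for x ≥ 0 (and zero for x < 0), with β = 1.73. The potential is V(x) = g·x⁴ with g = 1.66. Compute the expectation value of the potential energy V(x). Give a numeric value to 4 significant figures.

⟨V⟩ = ∫ V(x)·|ψ|² dx / ∫|ψ|² dx.
Every integrand reduces to terms xʲ·e^(−2βx) on [0, ∞); use ∫₀^∞ xʲ·e^(−2βx) dx = j!/(2β)^(j+1).
State is unnormalized: ∫|ψ|² dx = 0.048284, and ∫ψ*·V(x)·ψ dx = 0.20133, so ⟨V⟩ = 0.20133 / 0.048284.
⟨V⟩ = 4.1697.

4.170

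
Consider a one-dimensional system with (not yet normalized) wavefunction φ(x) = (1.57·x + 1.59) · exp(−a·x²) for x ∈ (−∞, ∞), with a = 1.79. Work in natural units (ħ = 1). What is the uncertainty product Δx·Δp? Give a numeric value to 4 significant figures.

Δx = √(⟨x²⟩−⟨x⟩²), Δp = √(⟨p²⟩−⟨p⟩²).
Expand each integrand as polynomial × e^(−2ax²) and use ∫x^(2j)·e^(−2ax²) dx = (2j−1)!!/(4a)^j · √(π/(2a)), odd powers → 0; here √(π/(2a)) = 0.93677. Differentiate with the product rule, d/dx e^(−ax²) = −2ax·e^(−ax²).
Normalization: ∫|φ|² dx = 2.6907.
⟨x⟩ = 0.24276, ⟨x²⟩ = 0.17314 ⇒ Δx = 0.33795.
⟨p⟩ = 0.0000, ⟨p²⟩ = 2.2191 ⇒ Δp = 1.4897.
Δx·Δp = 0.50343.

0.5034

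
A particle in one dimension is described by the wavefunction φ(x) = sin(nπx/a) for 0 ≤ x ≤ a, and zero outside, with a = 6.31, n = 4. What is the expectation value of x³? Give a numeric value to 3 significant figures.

61.6

⟨x³⟩ = ∫ x³·|φ|² dx / ∫|φ|² dx (integrals over the domain).
With sin²θ = (1 − cos2θ)/2 on 0 ≤ x ≤ a: ∫sin²(nπx/a) dx = a/2, ∫x·sin²(nπx/a) dx = a²/4, ∫x²·sin²(nπx/a) dx = a³·(1/6 − 1/(4n²π²)); higher powers xᵏ the same way, integrating xᵏ·cos(2nπx/a) by parts.
State is unnormalized: ∫|φ|² dx = 3.1550, and ∫φ*·x³·φ dx = 194.40, so ⟨x³⟩ = 194.40 / 3.1550.
⟨x³⟩ = 61.617.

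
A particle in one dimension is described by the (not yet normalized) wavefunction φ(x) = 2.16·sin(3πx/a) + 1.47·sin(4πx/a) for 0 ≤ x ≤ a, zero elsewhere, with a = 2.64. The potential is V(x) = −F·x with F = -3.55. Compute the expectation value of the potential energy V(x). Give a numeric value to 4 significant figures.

⟨V⟩ = ∫ V(x)·|φ|² dx / ∫|φ|² dx.
On 0 ≤ x ≤ a (j ≠ l): ∫sin²(jπx/a) dx = a/2, ∫sin(jπx/a)·sin(lπx/a) dx = 0; diagonal moments ∫x·sin²(jπx/a) dx = a²/4, ∫x²·sin²(jπx/a) dx = a³·(1/6 − 1/(4j²π²)); cross terms ∫x·sin(jπx/a)·sin(lπx/a) dx = 0 for j + l even and −4jla²/(π²(j² − l²)²) for j + l odd, ∫x²·sin(jπx/a)·sin(lπx/a) dx = (−1)^(j+l)·4jla³/(π²(j² − l²)²); higher powers the same way via product-to-sum and parts.
State is unnormalized: ∫|φ|² dx = 9.0110, and ∫φ*·V(x)·φ dx = 26.631, so ⟨V⟩ = 26.631 / 9.0110.
⟨V⟩ = 2.9553.

2.955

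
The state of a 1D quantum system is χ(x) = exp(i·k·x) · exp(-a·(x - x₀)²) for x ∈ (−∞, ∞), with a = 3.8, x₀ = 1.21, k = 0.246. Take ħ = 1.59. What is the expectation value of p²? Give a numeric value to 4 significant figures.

9.760

p² χ = −ħ² d²χ/dx²; ⟨p²⟩ = −ħ² ∫ χ*·χ'' dx / ∫|χ|² dx.
Gaussian moments (u = x − x₀): ∫u^(2j)·e^(−2au²) du = (2j−1)!!/(4a)^j · √(π/(2a)), odd powers integrate to 0; here √(π/(2a)) = 0.64294. Derivatives: χ′ = (ik − 2au)·χ, χ″ = ((ik − 2au)² − 2a)·χ; the odd-in-u pieces drop out.
State is unnormalized: ∫|χ|² dx = 0.64294, and ∫χ*·(−ħ² χ'') dx = 6.2749, so ⟨p²⟩ = 6.2749 / 0.64294.
⟨p²⟩ = 9.7598.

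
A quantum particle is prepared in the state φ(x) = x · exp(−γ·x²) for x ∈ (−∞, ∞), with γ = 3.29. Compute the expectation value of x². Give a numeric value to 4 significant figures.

⟨x²⟩ = ∫ x²·|φ|² dx / ∫|φ|² dx (integrals over the domain).
Expand each integrand as polynomial × e^(−2γx²) and use ∫x^(2j)·e^(−2γx²) dx = (2j−1)!!/(4γ)^j · √(π/(2γ)), odd powers → 0; here √(π/(2γ)) = 0.69097.
State is unnormalized: ∫|φ|² dx = 0.052506, and ∫φ*·x²·φ dx = 0.011969, so ⟨x²⟩ = 0.011969 / 0.052506.
⟨x²⟩ = 0.22796.

0.2280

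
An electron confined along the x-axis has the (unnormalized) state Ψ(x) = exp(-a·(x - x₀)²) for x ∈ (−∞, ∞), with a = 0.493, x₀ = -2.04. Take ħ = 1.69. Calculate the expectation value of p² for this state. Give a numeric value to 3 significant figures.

p² Ψ = −ħ² d²Ψ/dx²; ⟨p²⟩ = −ħ² ∫ Ψ*·Ψ'' dx / ∫|Ψ|² dx.
Gaussian moments (u = x − x₀): ∫u^(2j)·e^(−2au²) du = (2j−1)!!/(4a)^j · √(π/(2a)), odd powers integrate to 0; here √(π/(2a)) = 1.7850. Derivatives: d/dx e^(−au²) = −2au·e^(−au²), d²/dx² e^(−au²) = (4a²u² − 2a)·e^(−au²).
State is unnormalized: ∫|Ψ|² dx = 1.7850, and ∫Ψ*·(−ħ² Ψ'') dx = 2.5134, so ⟨p²⟩ = 2.5134 / 1.7850.
⟨p²⟩ = 1.4081.

1.41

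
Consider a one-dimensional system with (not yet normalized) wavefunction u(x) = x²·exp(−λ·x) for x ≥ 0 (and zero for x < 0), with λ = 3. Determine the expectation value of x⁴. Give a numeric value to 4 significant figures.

1.296

⟨x⁴⟩ = ∫ x⁴·|u|² dx / ∫|u|² dx (integrals over the domain).
Every integrand reduces to terms xʲ·e^(−2λx) on [0, ∞); use ∫₀^∞ xʲ·e^(−2λx) dx = j!/(2λ)^(j+1).
State is unnormalized: ∫|u|² dx = 0.0030864, and ∫u*·x⁴·u dx = 0.0040009, so ⟨x⁴⟩ = 0.0040009 / 0.0030864.
⟨x⁴⟩ = 1.2963.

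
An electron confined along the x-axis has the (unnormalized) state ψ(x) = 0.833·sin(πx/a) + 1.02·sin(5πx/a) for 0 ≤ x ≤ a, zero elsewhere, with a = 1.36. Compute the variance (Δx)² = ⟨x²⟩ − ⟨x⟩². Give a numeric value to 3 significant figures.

0.127

Compute ⟨x⟩ and ⟨x²⟩ separately, then (Δx)² = ⟨x²⟩ − ⟨x⟩².
On 0 ≤ x ≤ a (j ≠ l): ∫sin²(jπx/a) dx = a/2, ∫sin(jπx/a)·sin(lπx/a) dx = 0; diagonal moments ∫x·sin²(jπx/a) dx = a²/4, ∫x²·sin²(jπx/a) dx = a³·(1/6 − 1/(4j²π²)); cross terms ∫x·sin(jπx/a)·sin(lπx/a) dx = 0 for j + l even and −4jla²/(π²(j² − l²)²) for j + l odd, ∫x²·sin(jπx/a)·sin(lπx/a) dx = (−1)^(j+l)·4jla³/(π²(j² − l²)²); higher powers the same way via product-to-sum and parts.
Normalization: ∫|ψ|² dx = 1.1793.
⟨x⟩ = 0.68000 and ⟨x²⟩ = 0.58955.
(Δx)² = 0.58955 − (0.68000)² = 0.12715.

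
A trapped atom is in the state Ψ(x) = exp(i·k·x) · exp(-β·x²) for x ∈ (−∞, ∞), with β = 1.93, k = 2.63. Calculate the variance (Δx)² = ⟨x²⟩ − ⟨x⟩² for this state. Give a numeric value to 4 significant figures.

0.1295

Compute ⟨x⟩ and ⟨x²⟩ separately, then (Δx)² = ⟨x²⟩ − ⟨x⟩².
Gaussian moments: ∫x^(2j)·e^(−2βx²) dx = (2j−1)!!/(4β)^j · √(π/(2β)), odd powers integrate to 0; here √(π/(2β)) = 0.90216.
Normalization: ∫|Ψ|² dx = 0.90216.
⟨x⟩ = 0.0000 and ⟨x²⟩ = 0.12953.
(Δx)² = 0.12953 − (0.0000)² = 0.12953.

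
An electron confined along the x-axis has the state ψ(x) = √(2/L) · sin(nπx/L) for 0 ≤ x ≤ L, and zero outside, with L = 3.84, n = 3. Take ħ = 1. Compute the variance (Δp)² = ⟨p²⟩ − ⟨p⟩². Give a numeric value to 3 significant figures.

6.02

Compute ⟨p⟩ and ⟨p²⟩ separately; (Δp)² = ⟨p²⟩ − ⟨p⟩².
d/dx sin(nπx/L) = (nπ/L)·cos(nπx/L) and d²/dx² sin(nπx/L) = −(nπ/L)²·sin(nπx/L); on 0 ≤ x ≤ L, ∫sin²(nπx/L) dx = L/2 and ∫sin(nπx/L)·cos(nπx/L) dx = 0.
⟨p⟩ = 0.0000 and ⟨p²⟩ = 6.0239.
(Δp)² = 6.0239 − (0.0000)² = 6.0239.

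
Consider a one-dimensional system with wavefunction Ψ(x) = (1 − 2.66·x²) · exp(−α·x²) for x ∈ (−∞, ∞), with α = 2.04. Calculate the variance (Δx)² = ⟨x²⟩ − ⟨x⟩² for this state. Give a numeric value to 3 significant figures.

0.117

Compute ⟨x⟩ and ⟨x²⟩ separately, then (Δx)² = ⟨x²⟩ − ⟨x⟩².
Expand each integrand as polynomial × e^(−2αx²) and use ∫x^(2j)·e^(−2αx²) dx = (2j−1)!!/(4α)^j · √(π/(2α)), odd powers → 0; here √(π/(2α)) = 0.87750.
Normalization: ∫|Ψ|² dx = 0.58514.
⟨x⟩ = 0.0000 and ⟨x²⟩ = 0.11726.
(Δx)² = 0.11726 − (0.0000)² = 0.11726.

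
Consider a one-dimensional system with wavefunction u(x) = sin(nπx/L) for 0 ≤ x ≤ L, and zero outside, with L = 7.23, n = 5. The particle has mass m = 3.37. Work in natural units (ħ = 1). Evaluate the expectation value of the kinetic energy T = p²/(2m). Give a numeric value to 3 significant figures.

T = −(ħ²/2m) d²/dx², so ⟨T⟩ = −(ħ²/2m) ∫ u*·u'' dx / ∫|u|² dx; with m = 3.37.
d/dx sin(nπx/L) = (nπ/L)·cos(nπx/L) and d²/dx² sin(nπx/L) = −(nπ/L)²·sin(nπx/L); on 0 ≤ x ≤ L, ∫sin²(nπx/L) dx = L/2 and ∫sin(nπx/L)·cos(nπx/L) dx = 0.
State is unnormalized: ∫|u|² dx = 3.6150, and ∫u*·(−ħ²/2m · u'') dx = 2.5317, so ⟨T⟩ = 2.5317 / 3.6150.
⟨T⟩ = 0.70033.

0.700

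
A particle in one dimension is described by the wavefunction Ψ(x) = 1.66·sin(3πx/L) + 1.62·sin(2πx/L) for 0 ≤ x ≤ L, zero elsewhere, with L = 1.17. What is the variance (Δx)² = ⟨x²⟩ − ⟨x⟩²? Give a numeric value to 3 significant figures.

Compute ⟨x⟩ and ⟨x²⟩ separately, then (Δx)² = ⟨x²⟩ − ⟨x⟩².
On 0 ≤ x ≤ L (j ≠ l): ∫sin²(jπx/L) dx = L/2, ∫sin(jπx/L)·sin(lπx/L) dx = 0; diagonal moments ∫x·sin²(jπx/L) dx = L²/4, ∫x²·sin²(jπx/L) dx = L³·(1/6 − 1/(4j²π²)); cross terms ∫x·sin(jπx/L)·sin(lπx/L) dx = 0 for j + l even and −4jlL²/(π²(j² − l²)²) for j + l odd, ∫x²·sin(jπx/L)·sin(lπx/L) dx = (−1)^(j+l)·4jlL³/(π²(j² − l²)²); higher powers the same way via product-to-sum and parts.
Normalization: ∫|Ψ|² dx = 3.1473.
⟨x⟩ = 0.35746 and ⟨x²⟩ = 0.17767.
(Δx)² = 0.17767 − (0.35746)² = 0.049896.

0.0499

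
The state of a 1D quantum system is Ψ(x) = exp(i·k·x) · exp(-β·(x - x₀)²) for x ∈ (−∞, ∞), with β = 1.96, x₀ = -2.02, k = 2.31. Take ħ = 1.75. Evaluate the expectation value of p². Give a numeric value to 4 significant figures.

p² Ψ = −ħ² d²Ψ/dx²; ⟨p²⟩ = −ħ² ∫ Ψ*·Ψ'' dx / ∫|Ψ|² dx.
Gaussian moments (u = x − x₀): ∫u^(2j)·e^(−2βu²) du = (2j−1)!!/(4β)^j · √(π/(2β)), odd powers integrate to 0; here √(π/(2β)) = 0.89522. Derivatives: Ψ′ = (ik − 2βu)·Ψ, Ψ″ = ((ik − 2βu)² − 2β)·Ψ; the odd-in-u pieces drop out.
State is unnormalized: ∫|Ψ|² dx = 0.89522, and ∫Ψ*·(−ħ² Ψ'') dx = 20.003, so ⟨p²⟩ = 20.003 / 0.89522.
⟨p²⟩ = 22.344.

22.34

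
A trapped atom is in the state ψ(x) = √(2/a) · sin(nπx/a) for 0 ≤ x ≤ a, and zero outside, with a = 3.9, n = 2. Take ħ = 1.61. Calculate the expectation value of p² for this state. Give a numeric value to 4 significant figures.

6.728

p² ψ = −ħ² d²ψ/dx²; ⟨p²⟩ = −ħ² ∫ ψ*·ψ'' dx.
d/dx sin(nπx/a) = (nπ/a)·cos(nπx/a) and d²/dx² sin(nπx/a) = −(nπ/a)²·sin(nπx/a); on 0 ≤ x ≤ a, ∫sin²(nπx/a) dx = a/2 and ∫sin(nπx/a)·cos(nπx/a) dx = 0.
⟨p²⟩ = 6.7279.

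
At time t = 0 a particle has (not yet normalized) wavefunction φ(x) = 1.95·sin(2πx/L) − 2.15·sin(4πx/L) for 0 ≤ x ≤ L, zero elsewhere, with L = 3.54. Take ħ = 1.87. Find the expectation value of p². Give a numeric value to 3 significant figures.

p² φ = −ħ² d²φ/dx²; ⟨p²⟩ = −ħ² ∫ φ*·φ'' dx / ∫|φ|² dx.
d²/dx² sin(jπx/L) = −(jπ/L)²·sin(jπx/L); on 0 ≤ x ≤ L, ∫sin²(jπx/L) dx = L/2 and ∫sin(jπx/L)·sin(lπx/L) dx = 0 for j ≠ l, so only diagonal terms survive in ∫|φ|² and ∫φ·φ″; ∫φ·φ′ dx = [φ²/2] between the walls = 0.
State is unnormalized: ∫|φ|² dx = 14.912, and ∫φ*·(−ħ² φ'') dx = 434.68, so ⟨p²⟩ = 434.68 / 14.912.
⟨p²⟩ = 29.149.

29.1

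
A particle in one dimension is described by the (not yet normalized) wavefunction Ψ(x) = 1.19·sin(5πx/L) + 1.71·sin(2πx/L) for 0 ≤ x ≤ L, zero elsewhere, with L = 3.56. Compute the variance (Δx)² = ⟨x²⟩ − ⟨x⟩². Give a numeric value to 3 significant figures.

0.936

Compute ⟨x⟩ and ⟨x²⟩ separately, then (Δx)² = ⟨x²⟩ − ⟨x⟩².
On 0 ≤ x ≤ L (j ≠ l): ∫sin²(jπx/L) dx = L/2, ∫sin(jπx/L)·sin(lπx/L) dx = 0; diagonal moments ∫x·sin²(jπx/L) dx = L²/4, ∫x²·sin²(jπx/L) dx = L³·(1/6 − 1/(4j²π²)); cross terms ∫x·sin(jπx/L)·sin(lπx/L) dx = 0 for j + l even and −4jlL²/(π²(j² − l²)²) for j + l odd, ∫x²·sin(jπx/L)·sin(lπx/L) dx = (−1)^(j+l)·4jlL³/(π²(j² − l²)²); higher powers the same way via product-to-sum and parts.
Normalization: ∫|Ψ|² dx = 7.7256.
⟨x⟩ = 1.7186 and ⟨x²⟩ = 3.8896.
(Δx)² = 3.8896 − (1.7186)² = 0.93585.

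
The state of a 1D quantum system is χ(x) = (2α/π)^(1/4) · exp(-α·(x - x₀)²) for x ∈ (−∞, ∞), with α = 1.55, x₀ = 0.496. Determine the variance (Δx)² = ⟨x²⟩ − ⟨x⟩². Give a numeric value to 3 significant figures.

0.161

Compute ⟨x⟩ and ⟨x²⟩ separately, then (Δx)² = ⟨x²⟩ − ⟨x⟩².
Gaussian moments (u = x − x₀): ∫u^(2j)·e^(−2αu²) du = (2j−1)!!/(4α)^j · √(π/(2α)), odd powers integrate to 0; here √(π/(2α)) = 1.0067.
⟨x⟩ = 0.49600 and ⟨x²⟩ = 0.40731.
(Δx)² = 0.40731 − (0.49600)² = 0.16129.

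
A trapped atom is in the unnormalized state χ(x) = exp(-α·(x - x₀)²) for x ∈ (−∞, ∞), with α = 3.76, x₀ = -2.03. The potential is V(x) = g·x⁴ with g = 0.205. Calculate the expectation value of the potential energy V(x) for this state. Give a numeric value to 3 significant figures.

3.82

⟨V⟩ = ∫ V(x)·|χ|² dx / ∫|χ|² dx.
Gaussian moments (u = x − x₀): ∫u^(2j)·e^(−2αu²) du = (2j−1)!!/(4α)^j · √(π/(2α)), odd powers integrate to 0; here √(π/(2α)) = 0.64635.
State is unnormalized: ∫|χ|² dx = 0.64635, and ∫χ*·V(x)·χ dx = 2.4697, so ⟨V⟩ = 2.4697 / 0.64635.
⟨V⟩ = 3.8210.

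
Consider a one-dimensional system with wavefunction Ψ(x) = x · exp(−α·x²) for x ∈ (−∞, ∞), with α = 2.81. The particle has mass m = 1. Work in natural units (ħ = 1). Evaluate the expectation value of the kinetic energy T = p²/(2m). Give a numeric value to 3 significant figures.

4.22

T = −(ħ²/2m) d²/dx², so ⟨T⟩ = −(ħ²/2m) ∫ Ψ*·Ψ'' dx / ∫|Ψ|² dx; with m = 1.
Expand each integrand as polynomial × e^(−2αx²) and use ∫x^(2j)·e^(−2αx²) dx = (2j−1)!!/(4α)^j · √(π/(2α)), odd powers → 0; here √(π/(2α)) = 0.74766. Differentiate with the product rule, d/dx e^(−αx²) = −2αx·e^(−αx²).
State is unnormalized: ∫|Ψ|² dx = 0.066518, and ∫Ψ*·(−ħ²/2m · Ψ'') dx = 0.28037, so ⟨T⟩ = 0.28037 / 0.066518.
⟨T⟩ = 4.2150.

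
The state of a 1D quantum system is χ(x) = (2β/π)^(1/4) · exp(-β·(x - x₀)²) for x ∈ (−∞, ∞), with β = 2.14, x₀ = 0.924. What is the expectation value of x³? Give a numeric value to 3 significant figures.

⟨x³⟩ = ∫ x³·|χ|² dx (integrals over the domain).
Gaussian moments (u = x − x₀): ∫u^(2j)·e^(−2βu²) du = (2j−1)!!/(4β)^j · √(π/(2β)), odd powers integrate to 0; here √(π/(2β)) = 0.85675.
⟨x³⟩ = 1.1127.

1.11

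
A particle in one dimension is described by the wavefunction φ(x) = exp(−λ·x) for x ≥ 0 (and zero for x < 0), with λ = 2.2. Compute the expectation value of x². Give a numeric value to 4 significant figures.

⟨x²⟩ = ∫ x²·|φ|² dx / ∫|φ|² dx (integrals over the domain).
Every integrand reduces to terms xʲ·e^(−2λx) on [0, ∞); use ∫₀^∞ xʲ·e^(−2λx) dx = j!/(2λ)^(j+1).
State is unnormalized: ∫|φ|² dx = 0.22727, and ∫φ*·x²·φ dx = 0.023479, so ⟨x²⟩ = 0.023479 / 0.22727.
⟨x²⟩ = 0.10331.

0.1033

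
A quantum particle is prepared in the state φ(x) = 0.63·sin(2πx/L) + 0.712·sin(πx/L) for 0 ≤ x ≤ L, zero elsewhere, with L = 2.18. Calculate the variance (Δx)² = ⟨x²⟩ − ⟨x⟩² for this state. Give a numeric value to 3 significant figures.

0.0827

Compute ⟨x⟩ and ⟨x²⟩ separately, then (Δx)² = ⟨x²⟩ − ⟨x⟩².
On 0 ≤ x ≤ L (j ≠ l): ∫sin²(jπx/L) dx = L/2, ∫sin(jπx/L)·sin(lπx/L) dx = 0; diagonal moments ∫x·sin²(jπx/L) dx = L²/4, ∫x²·sin²(jπx/L) dx = L³·(1/6 − 1/(4j²π²)); cross terms ∫x·sin(jπx/L)·sin(lπx/L) dx = 0 for j + l even and −4jlL²/(π²(j² − l²)²) for j + l odd, ∫x²·sin(jπx/L)·sin(lπx/L) dx = (−1)^(j+l)·4jlL³/(π²(j² − l²)²); higher powers the same way via product-to-sum and parts.
Normalization: ∫|φ|² dx = 0.98519.
⟨x⟩ = 0.70025 and ⟨x²⟩ = 0.57300.
(Δx)² = 0.57300 − (0.70025)² = 0.082658.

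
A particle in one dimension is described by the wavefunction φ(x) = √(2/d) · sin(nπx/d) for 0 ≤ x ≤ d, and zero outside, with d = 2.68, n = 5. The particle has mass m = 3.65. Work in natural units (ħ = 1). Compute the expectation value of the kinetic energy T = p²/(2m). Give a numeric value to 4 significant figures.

4.706

T = −(ħ²/2m) d²/dx², so ⟨T⟩ = −(ħ²/2m) ∫ φ*·φ'' dx; with m = 3.65.
d/dx sin(nπx/d) = (nπ/d)·cos(nπx/d) and d²/dx² sin(nπx/d) = −(nπ/d)²·sin(nπx/d); on 0 ≤ x ≤ d, ∫sin²(nπx/d) dx = d/2 and ∫sin(nπx/d)·cos(nπx/d) dx = 0.
⟨T⟩ = 4.7059.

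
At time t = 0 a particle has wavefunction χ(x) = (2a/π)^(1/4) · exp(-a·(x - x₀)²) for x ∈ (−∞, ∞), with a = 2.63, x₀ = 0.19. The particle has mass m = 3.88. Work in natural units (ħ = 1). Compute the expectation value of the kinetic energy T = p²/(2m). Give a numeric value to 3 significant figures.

0.339

T = −(ħ²/2m) d²/dx², so ⟨T⟩ = −(ħ²/2m) ∫ χ*·χ'' dx; with m = 3.88.
Gaussian moments (u = x − x₀): ∫u^(2j)·e^(−2au²) du = (2j−1)!!/(4a)^j · √(π/(2a)), odd powers integrate to 0; here √(π/(2a)) = 0.77283. Derivatives: d/dx e^(−au²) = −2au·e^(−au²), d²/dx² e^(−au²) = (4a²u² − 2a)·e^(−au²).
⟨T⟩ = 0.33892.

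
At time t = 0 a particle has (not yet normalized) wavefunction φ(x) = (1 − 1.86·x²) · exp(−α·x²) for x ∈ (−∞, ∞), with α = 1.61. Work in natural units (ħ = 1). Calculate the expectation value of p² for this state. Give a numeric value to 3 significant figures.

5.17

p² φ = −ħ² d²φ/dx²; ⟨p²⟩ = −ħ² ∫ φ*·φ'' dx / ∫|φ|² dx.
Expand each integrand as polynomial × e^(−2αx²) and use ∫x^(2j)·e^(−2αx²) dx = (2j−1)!!/(4α)^j · √(π/(2α)), odd powers → 0; here √(π/(2α)) = 0.98775. Differentiate with the product rule, d/dx e^(−αx²) = −2αx·e^(−αx²).
State is unnormalized: ∫|φ|² dx = 0.66437, and ∫φ*·(−ħ² φ'') dx = 3.4375, so ⟨p²⟩ = 3.4375 / 0.66437.
⟨p²⟩ = 5.1740.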